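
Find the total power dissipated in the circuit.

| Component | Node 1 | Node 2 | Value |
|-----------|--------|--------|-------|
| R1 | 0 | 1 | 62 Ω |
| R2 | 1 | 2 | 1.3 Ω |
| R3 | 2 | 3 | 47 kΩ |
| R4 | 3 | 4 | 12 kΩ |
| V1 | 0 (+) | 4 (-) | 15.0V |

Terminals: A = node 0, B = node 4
Nodal analysis, taking node 4 as the 0 V reference.
Source V1 fixes V_0 = 15 V.
KCL at each unknown node (sum of currents leaving = 0; resistances in Ω):
  Node 1: (V_1 - 15)/62 + (V_1 - V_2)/1.3 = 0
  Node 2: (V_2 - V_1)/1.3 + (V_2 - V_3)/47000 = 0
  Node 3: (V_3 - V_2)/47000 + (V_3 - 0)/12000 = 0
Collecting terms (coefficients in siemens):
  0.7854·V_1 - 0.7692·V_2 = 0.2419
  0.7693·V_2 - 0.7692·V_1 - 0.00002128·V_3 = 0
  0.0001046·V_3 - 0.00002128·V_2 = 0
Solving these 3 simultaneous equations (Gaussian elimination) gives:
  V_1 = 14.98 V, V_2 = 14.98 V, V_3 = 3.048 V
Power in each resistor, P = (ΔV)²/R:
  P_R1 = (15 - 14.98)²/62 = 0.000003999 W
  P_R2 = (14.98 - 14.98)²/1.3 = 0.00000008385 W
  P_R3 = (14.98 - 3.048)²/47000 = 0.003031 W
  P_R4 = (3.048 - 0)²/12000 = 0.000774 W
P_total = P_R1 + P_R2 + P_R3 + P_R4 = 0.003809 W

Final answer: 0.003809 W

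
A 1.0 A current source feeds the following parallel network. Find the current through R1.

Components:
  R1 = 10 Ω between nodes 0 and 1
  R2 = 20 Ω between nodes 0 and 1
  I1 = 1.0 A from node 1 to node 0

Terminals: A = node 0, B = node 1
All resistors sit directly between nodes 0 and 1, so they are in parallel and share one voltage V; the full source current 1 A splits among them.
1/R_par = 1/10 + 1/20 = 0.15 S  =>  R_par = 6.667 Ω
V = I × R_par = 1 × 6.667 = 6.667 V
I_R1 = V/R1 = 6.667/10 = 0.6667 A

Final answer: 0.6667 A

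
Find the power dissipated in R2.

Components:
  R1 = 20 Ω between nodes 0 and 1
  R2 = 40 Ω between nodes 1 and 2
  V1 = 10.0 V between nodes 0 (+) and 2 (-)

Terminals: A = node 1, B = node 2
Nodal analysis, taking node 2 as the 0 V reference.
Source V1 fixes V_0 = 10 V.
KCL at each unknown node (sum of currents leaving = 0; resistances in Ω):
  Node 1: (V_1 - 10)/20 + (V_1 - 0)/40 = 0
Collecting terms: 0.075 × V_1 = 0.5  =>  V_1 = 6.667 V
I_R2 = (V_1 - V_2)/R2 = (6.667 - 0)/40 = 0.1667 A
P_R2 = I_R2² × R2 = (0.1667)² × 40 = 1.111 W

Final answer: 1.111 W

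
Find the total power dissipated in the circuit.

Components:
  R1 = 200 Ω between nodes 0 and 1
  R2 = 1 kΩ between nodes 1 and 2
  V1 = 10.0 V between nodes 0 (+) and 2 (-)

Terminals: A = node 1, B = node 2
Nodal analysis, taking node 2 as the 0 V reference.
Source V1 fixes V_0 = 10 V.
KCL at each unknown node (sum of currents leaving = 0; resistances in Ω):
  Node 1: (V_1 - 10)/200 + (V_1 - 0)/1000 = 0
Collecting terms: 0.006 × V_1 = 0.05  =>  V_1 = 8.333 V
Power in each resistor, P = (ΔV)²/R:
  P_R1 = (10 - 8.333)²/200 = 0.01389 W
  P_R2 = (8.333 - 0)²/1000 = 0.06944 W
P_total = P_R1 + P_R2 = 0.08333 W

Final answer: 0.08333 W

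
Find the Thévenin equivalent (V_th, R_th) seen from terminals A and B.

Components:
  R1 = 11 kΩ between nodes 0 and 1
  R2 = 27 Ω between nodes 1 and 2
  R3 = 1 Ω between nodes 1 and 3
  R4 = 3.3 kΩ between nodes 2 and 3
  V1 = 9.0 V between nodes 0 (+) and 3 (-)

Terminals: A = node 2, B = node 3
Step 1 — V_th is the open-circuit voltage V_A - V_B (nothing connected across the terminals).
Nodal analysis, taking node 3 as the 0 V reference.
Source V1 fixes V_0 = 9 V.
KCL at each unknown node (sum of currents leaving = 0; resistances in Ω):
  Node 1: (V_1 - 9)/11000 + (V_1 - V_2)/27 + (V_1 - 0)/1 = 0
  Node 2: (V_2 - V_1)/27 + (V_2 - 0)/3300 = 0
Collecting terms (coefficients in siemens):
  1.037·V_1 - 0.03704·V_2 = 0.0008182
  0.03734·V_2 - 0.03704·V_1 = 0
Determinant D = (1.037)(0.03734) - (-0.03704)(-0.03704) = 0.03735
V_1 = [(0.0008182)(0.03734) - (-0.03704)(0)]/D = 0.0008179 V
V_2 = [(1.037)(0) - (0.0008182)(-0.03704)]/D = 0.0008112 V
V_th = V_2 - V_3 = 0.0008112 - 0 = 0.0008112 V
Step 2 — R_th: zero the source — replace V1 by a short circuit (node 3 merges into node 0) — and find the resistance seen between A (node 2) and B (node 0).
Reduce the network between node 2 (A) and node 0 (B) by series/parallel combination:
  Rp1 = R1 ‖ R3 (parallel, both between nodes 0 and 1) = 1/(1/11000 + 1/1) = 0.9999 Ω
  Rs1 = R2 + Rp1 (series, joined only at node 1) = 27 + 0.9999 = 28 Ω
  Rp2 = R4 ‖ Rs1 (parallel, both between nodes 0 and 2) = 1/(1/3300 + 1/28) = 27.76 Ω
R_th = 27.76 Ω

Final answer: V_th = 0.0008112 V, R_th = 27.76 Ω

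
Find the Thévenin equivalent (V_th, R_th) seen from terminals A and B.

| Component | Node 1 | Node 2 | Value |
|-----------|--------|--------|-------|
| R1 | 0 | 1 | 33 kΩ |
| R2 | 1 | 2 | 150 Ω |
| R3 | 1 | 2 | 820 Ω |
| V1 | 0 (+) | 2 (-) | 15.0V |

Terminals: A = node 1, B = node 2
Step 1 — V_th is the open-circuit voltage V_A - V_B (nothing connected across the terminals).
Nodal analysis, taking node 2 as the 0 V reference.
Source V1 fixes V_0 = 15 V.
KCL at each unknown node (sum of currents leaving = 0; resistances in Ω):
  Node 1: (V_1 - 15)/33000 + (V_1 - 0)/150 + (V_1 - 0)/820 = 0
Collecting terms: 0.007916 × V_1 = 0.0004545  =>  V_1 = 0.05742 V
V_th = V_1 - V_2 = 0.05742 - 0 = 0.05742 V
Step 2 — R_th: zero the source — replace V1 by a short circuit (node 2 merges into node 0) — and find the resistance seen between A (node 1) and B (node 0).
Reduce the network between node 1 (A) and node 0 (B) by series/parallel combination:
  Rp1 = R1 ‖ R2 ‖ R3 (parallel, all between nodes 0 and 1) = 1/(1/33000 + 1/150 + 1/820) = 126.3 Ω
R_th = 126.3 Ω

Final answer: V_th = 0.05742 V, R_th = 126.3 Ω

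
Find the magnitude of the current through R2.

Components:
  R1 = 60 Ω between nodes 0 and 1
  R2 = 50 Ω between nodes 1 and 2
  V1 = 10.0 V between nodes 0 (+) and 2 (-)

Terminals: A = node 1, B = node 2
Nodal analysis, taking node 2 as the 0 V reference.
Source V1 fixes V_0 = 10 V.
KCL at each unknown node (sum of currents leaving = 0; resistances in Ω):
  Node 1: (V_1 - 10)/60 + (V_1 - 0)/50 = 0
Collecting terms: 0.03667 × V_1 = 0.1667  =>  V_1 = 4.545 V
I_R2 = (V_1 - V_2)/R2 = (4.545 - 0)/50 = 0.09091 A
|I_R2| = 0.09091 A

Final answer: |I_R2| = 0.09091 A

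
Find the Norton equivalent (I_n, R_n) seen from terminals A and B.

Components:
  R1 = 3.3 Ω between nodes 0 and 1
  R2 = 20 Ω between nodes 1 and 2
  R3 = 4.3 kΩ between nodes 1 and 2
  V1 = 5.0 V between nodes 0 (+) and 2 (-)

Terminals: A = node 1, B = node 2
Find the Thévenin equivalent first; then I_n = V_th/R_th and R_n = R_th.
Step 1 — V_th is the open-circuit voltage V_A - V_B (nothing connected across the terminals).
Nodal analysis, taking node 2 as the 0 V reference.
Source V1 fixes V_0 = 5 V.
KCL at each unknown node (sum of currents leaving = 0; resistances in Ω):
  Node 1: (V_1 - 5)/3.3 + (V_1 - 0)/20 + (V_1 - 0)/4300 = 0
Collecting terms: 0.3533 × V_1 = 1.515  =>  V_1 = 4.289 V
V_th = V_1 - V_2 = 4.289 - 0 = 4.289 V
Step 2 — R_th: zero the source — replace V1 by a short circuit (node 2 merges into node 0) — and find the resistance seen between A (node 1) and B (node 0).
Reduce the network between node 1 (A) and node 0 (B) by series/parallel combination:
  Rp1 = R1 ‖ R2 ‖ R3 (parallel, all between nodes 0 and 1) = 1/(1/3.3 + 1/20 + 1/4300) = 2.831 Ω
R_th = 2.831 Ω
I_n = V_th/R_th = 4.289/2.831 = 1.515 A, and R_n = R_th = 2.831 Ω

Final answer: I_n = 1.515 A, R_n = 2.831 Ω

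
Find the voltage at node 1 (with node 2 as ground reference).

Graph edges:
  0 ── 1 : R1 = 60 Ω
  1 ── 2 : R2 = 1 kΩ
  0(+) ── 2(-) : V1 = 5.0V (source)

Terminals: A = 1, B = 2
Nodal analysis, taking node 2 as the 0 V reference.
Source V1 fixes V_0 = 5 V.
KCL at each unknown node (sum of currents leaving = 0; resistances in Ω):
  Node 1: (V_1 - 5)/60 + (V_1 - 0)/1000 = 0
Collecting terms: 0.01767 × V_1 = 0.08333  =>  V_1 = 4.717 V
The requested potential is V_1 = 4.717 V.

Final answer: V_1 = 4.717 V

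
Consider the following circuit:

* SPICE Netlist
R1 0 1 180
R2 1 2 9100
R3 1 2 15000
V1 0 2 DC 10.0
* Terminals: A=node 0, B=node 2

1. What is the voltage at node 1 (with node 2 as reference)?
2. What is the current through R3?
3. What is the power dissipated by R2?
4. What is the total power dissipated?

Nodal analysis, taking node 2 as the 0 V reference.
Source V1 fixes V_0 = 10 V.
KCL at each unknown node (sum of currents leaving = 0; resistances in Ω):
  Node 1: (V_1 - 10)/180 + (V_1 - 0)/9100 + (V_1 - 0)/15000 = 0
Collecting terms: 0.005732 × V_1 = 0.05556  =>  V_1 = 9.692 V
Part 1:
  Read off the nodal solution: V_1 = 9.692 V
Part 2:
  I_R3 = (V_1 - V_2)/R3 = (9.692 - 0)/15000 = 0.0006461 A
  Magnitude: I_R3 = 0.0006461 A
Part 3:
  I_R2 = (V_1 - V_2)/R2 = (9.692 - 0)/9100 = 0.001065 A
  P_R2 = I_R2² × R2 = (0.001065)² × 9100 = 0.01032 W
Part 4:
  Power in each resistor, P = (ΔV)²/R:
    P_R1 = (10 - 9.692)²/180 = 0.0005271 W
    P_R2 = (9.692 - 0)²/9100 = 0.01032 W
    P_R3 = (9.692 - 0)²/15000 = 0.006262 W
  P_total = P_R1 + P_R2 + P_R3 = 0.01711 W

Final answers:
1. V_1 = 9.692 V
2. I_R3 = 0.0006461 A
3. P_R2 = 0.01032 W
4. P_total = 0.01711 W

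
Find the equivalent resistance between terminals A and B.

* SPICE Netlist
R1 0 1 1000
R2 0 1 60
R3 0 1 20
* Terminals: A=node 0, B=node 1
Reduce the network between node 0 (A) and node 1 (B) by series/parallel combination:
  Rp1 = R1 ‖ R2 ‖ R3 (parallel, all between nodes 0 and 1) = 1/(1/1000 + 1/60 + 1/20) = 14.78 Ω
R_eq = 14.78 Ω

Final answer: 14.78 Ω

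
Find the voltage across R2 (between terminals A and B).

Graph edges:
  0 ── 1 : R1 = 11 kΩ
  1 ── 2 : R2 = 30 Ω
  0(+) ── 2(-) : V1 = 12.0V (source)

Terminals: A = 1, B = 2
R1 and R2 are in series across V1 (node 0 → node 1 → node 2), and the output A–B is taken across R2, so this is a voltage divider.
Series current: I = V1/(R1 + R2) = 12/(11000 + 30) = 12/11030 = 0.001088 A
V_R2 = I × R2 = V1 × R2/(R1 + R2) = 12 × 30/11030 = 0.03264 V

Final answer: 0.03264 V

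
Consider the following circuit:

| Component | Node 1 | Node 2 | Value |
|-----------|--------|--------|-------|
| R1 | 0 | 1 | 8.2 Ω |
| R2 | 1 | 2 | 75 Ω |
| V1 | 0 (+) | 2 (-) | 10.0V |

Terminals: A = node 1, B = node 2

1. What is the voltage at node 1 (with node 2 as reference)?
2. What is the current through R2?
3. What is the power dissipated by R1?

Nodal analysis, taking node 2 as the 0 V reference.
Source V1 fixes V_0 = 10 V.
KCL at each unknown node (sum of currents leaving = 0; resistances in Ω):
  Node 1: (V_1 - 10)/8.2 + (V_1 - 0)/75 = 0
Collecting terms: 0.1353 × V_1 = 1.22  =>  V_1 = 9.014 V
Part 1:
  Read off the nodal solution: V_1 = 9.014 V
Part 2:
  I_R2 = (V_1 - V_2)/R2 = (9.014 - 0)/75 = 0.1202 A
  Magnitude: I_R2 = 0.1202 A
Part 3:
  I_R1 = (V_0 - V_1)/R1 = (10 - 9.014)/8.2 = 0.1202 A
  P_R1 = I_R1² × R1 = (0.1202)² × 8.2 = 0.1185 W

Final answers:
1. V_1 = 9.014 V
2. I_R2 = 0.1202 A
3. P_R1 = 0.1185 W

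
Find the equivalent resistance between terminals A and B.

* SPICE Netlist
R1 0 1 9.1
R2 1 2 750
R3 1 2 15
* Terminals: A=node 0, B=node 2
Reduce the network between node 0 (A) and node 2 (B) by series/parallel combination:
  Rp1 = R2 ‖ R3 (parallel, both between nodes 1 and 2) = 1/(1/750 + 1/15) = 14.71 Ω
  Rs1 = R1 + Rp1 (series, joined only at node 1) = 9.1 + 14.71 = 23.81 Ω
R_eq = 23.81 Ω

Final answer: 23.81 Ω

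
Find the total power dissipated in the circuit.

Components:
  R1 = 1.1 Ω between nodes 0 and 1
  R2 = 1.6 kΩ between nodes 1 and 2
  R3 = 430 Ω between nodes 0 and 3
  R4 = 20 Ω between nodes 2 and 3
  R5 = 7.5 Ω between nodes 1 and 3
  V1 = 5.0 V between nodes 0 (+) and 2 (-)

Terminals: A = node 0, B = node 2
Nodal analysis, taking node 2 as the 0 V reference.
Source V1 fixes V_0 = 5 V.
KCL at each unknown node (sum of currents leaving = 0; resistances in Ω):
  Node 1: (V_1 - 5)/1.1 + (V_1 - 0)/1600 + (V_1 - V_3)/7.5 = 0
  Node 3: (V_3 - 5)/430 + (V_3 - 0)/20 + (V_3 - V_1)/7.5 = 0
Collecting terms (coefficients in siemens):
  1.043·V_1 - 0.1333·V_3 = 4.545
  0.1857·V_3 - 0.1333·V_1 = 0.01163
Determinant D = (1.043)(0.1857) - (-0.1333)(-0.1333) = 0.1759
V_1 = [(4.545)(0.1857) - (-0.1333)(0.01163)]/D = 4.807 V
V_3 = [(1.043)(0.01163) - (4.545)(-0.1333)]/D = 3.515 V
Power in each resistor, P = (ΔV)²/R:
  P_R1 = (5 - 4.807)²/1.1 = 0.0338 W
  P_R2 = (4.807 - 0)²/1600 = 0.01444 W
  P_R3 = (5 - 3.515)²/430 = 0.005129 W
  P_R4 = (0 - 3.515)²/20 = 0.6177 W
  P_R5 = (4.807 - 3.515)²/7.5 = 0.2226 W
P_total = P_R1 + P_R2 + P_R3 + P_R4 + P_R5 = 0.8938 W

Final answer: 0.8938 W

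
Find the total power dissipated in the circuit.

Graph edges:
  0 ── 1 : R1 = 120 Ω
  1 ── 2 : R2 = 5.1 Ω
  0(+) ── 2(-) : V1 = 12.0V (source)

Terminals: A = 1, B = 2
Nodal analysis, taking node 2 as the 0 V reference.
Source V1 fixes V_0 = 12 V.
KCL at each unknown node (sum of currents leaving = 0; resistances in Ω):
  Node 1: (V_1 - 12)/120 + (V_1 - 0)/5.1 = 0
Collecting terms: 0.2044 × V_1 = 0.1  =>  V_1 = 0.4892 V
Power in each resistor, P = (ΔV)²/R:
  P_R1 = (12 - 0.4892)²/120 = 1.104 W
  P_R2 = (0.4892 - 0)²/5.1 = 0.04693 W
P_total = P_R1 + P_R2 = 1.151 W

Final answer: 1.151 W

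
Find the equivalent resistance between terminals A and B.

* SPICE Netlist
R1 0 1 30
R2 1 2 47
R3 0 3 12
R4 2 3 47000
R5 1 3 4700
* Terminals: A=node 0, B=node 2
The network is not a plain series/parallel combination. Inject a 1 A test current into terminal A (node 0) and return it from terminal B (node 2); then R_eq = V_A / (1 A).
Nodal analysis, taking node 2 as the 0 V reference.
Current source I_test pushes 1 A into node 0 and draws it out of node 2.
KCL at each unknown node (sum of currents leaving = 0; resistances in Ω):
  Node 0: (V_0 - V_1)/30 + (V_0 - V_3)/12 - 1 = 0
  Node 1: (V_1 - V_0)/30 + (V_1 - 0)/47 + (V_1 - V_3)/4700 = 0
  Node 3: (V_3 - V_0)/12 + (V_3 - V_1)/4700 + (V_3 - 0)/47000 = 0
Collecting terms (coefficients in siemens):
  0.1167·V_0 - 0.03333·V_1 - 0.08333·V_3 = 1
  0.05482·V_1 - 0.03333·V_0 - 0.0002128·V_3 = 0
  0.08357·V_3 - 0.08333·V_0 - 0.0002128·V_1 = 0
Solving these 3 simultaneous equations (Gaussian elimination) gives:
  V_0 = 76.69 V, V_1 = 46.92 V, V_3 = 76.59 V
R_eq = V_0 / 1 A = 76.69 Ω

Final answer: 76.69 Ω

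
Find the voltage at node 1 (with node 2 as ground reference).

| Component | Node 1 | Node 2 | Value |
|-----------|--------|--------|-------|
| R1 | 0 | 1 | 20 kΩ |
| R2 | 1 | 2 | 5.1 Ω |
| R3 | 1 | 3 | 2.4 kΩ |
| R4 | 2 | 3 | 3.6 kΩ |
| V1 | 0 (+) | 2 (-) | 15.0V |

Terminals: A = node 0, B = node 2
Nodal analysis, taking node 2 as the 0 V reference.
Source V1 fixes V_0 = 15 V.
KCL at each unknown node (sum of currents leaving = 0; resistances in Ω):
  Node 1: (V_1 - 15)/20000 + (V_1 - 0)/5.1 + (V_1 - V_3)/2400 = 0
  Node 3: (V_3 - V_1)/2400 + (V_3 - 0)/3600 = 0
Collecting terms (coefficients in siemens):
  0.1965·V_1 - 0.0004167·V_3 = 0.00075
  0.0006944·V_3 - 0.0004167·V_1 = 0
Determinant D = (0.1965)(0.0006944) - (-0.0004167)(-0.0004167) = 0.0001363
V_1 = [(0.00075)(0.0006944) - (-0.0004167)(0)]/D = 0.003821 V
V_3 = [(0.1965)(0) - (0.00075)(-0.0004167)]/D = 0.002292 V
The requested potential is V_1 = 0.003821 V.

Final answer: V_1 = 0.003821 V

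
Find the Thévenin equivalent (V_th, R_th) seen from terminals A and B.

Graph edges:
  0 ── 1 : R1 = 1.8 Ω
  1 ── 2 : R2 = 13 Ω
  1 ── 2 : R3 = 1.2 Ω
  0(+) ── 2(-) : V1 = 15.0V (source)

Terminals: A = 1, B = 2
Step 1 — V_th is the open-circuit voltage V_A - V_B (nothing connected across the terminals).
Nodal analysis, taking node 2 as the 0 V reference.
Source V1 fixes V_0 = 15 V.
KCL at each unknown node (sum of currents leaving = 0; resistances in Ω):
  Node 1: (V_1 - 15)/1.8 + (V_1 - 0)/13 + (V_1 - 0)/1.2 = 0
Collecting terms: 1.466 × V_1 = 8.333  =>  V_1 = 5.685 V
V_th = V_1 - V_2 = 5.685 - 0 = 5.685 V
Step 2 — R_th: zero the source — replace V1 by a short circuit (node 2 merges into node 0) — and find the resistance seen between A (node 1) and B (node 0).
Reduce the network between node 1 (A) and node 0 (B) by series/parallel combination:
  Rp1 = R1 ‖ R2 ‖ R3 (parallel, all between nodes 0 and 1) = 1/(1/1.8 + 1/13 + 1/1.2) = 0.6822 Ω
R_th = 0.6822 Ω

Final answer: V_th = 5.685 V, R_th = 0.6822 Ω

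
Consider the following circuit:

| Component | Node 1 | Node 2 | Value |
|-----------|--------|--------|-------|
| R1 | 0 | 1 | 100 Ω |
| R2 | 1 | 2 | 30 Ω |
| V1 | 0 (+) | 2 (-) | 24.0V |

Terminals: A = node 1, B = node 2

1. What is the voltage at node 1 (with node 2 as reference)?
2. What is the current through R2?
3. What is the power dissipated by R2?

Nodal analysis, taking node 2 as the 0 V reference.
Source V1 fixes V_0 = 24 V.
KCL at each unknown node (sum of currents leaving = 0; resistances in Ω):
  Node 1: (V_1 - 24)/100 + (V_1 - 0)/30 = 0
Collecting terms: 0.04333 × V_1 = 0.24  =>  V_1 = 5.538 V
Part 1:
  Read off the nodal solution: V_1 = 5.538 V
Part 2:
  I_R2 = (V_1 - V_2)/R2 = (5.538 - 0)/30 = 0.1846 A
  Magnitude: I_R2 = 0.1846 A
Part 3:
  I_R2 = (V_1 - V_2)/R2 = (5.538 - 0)/30 = 0.1846 A
  P_R2 = I_R2² × R2 = (0.1846)² × 30 = 1.022 W

Final answers:
1. V_1 = 5.538 V
2. I_R2 = 0.1846 A
3. P_R2 = 1.022 W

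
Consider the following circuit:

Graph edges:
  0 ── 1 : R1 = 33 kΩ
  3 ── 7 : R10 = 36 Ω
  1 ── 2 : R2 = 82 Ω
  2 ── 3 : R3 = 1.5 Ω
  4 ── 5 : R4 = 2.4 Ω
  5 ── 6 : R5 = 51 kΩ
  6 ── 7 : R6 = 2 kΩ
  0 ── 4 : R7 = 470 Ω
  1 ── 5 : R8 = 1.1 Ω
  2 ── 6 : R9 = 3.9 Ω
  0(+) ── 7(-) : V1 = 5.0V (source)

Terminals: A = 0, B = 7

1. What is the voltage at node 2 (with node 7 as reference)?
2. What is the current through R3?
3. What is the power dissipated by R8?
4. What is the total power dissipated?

Nodal analysis, taking node 7 as the 0 V reference.
Source V1 fixes V_0 = 5 V.
KCL at each unknown node (sum of currents leaving = 0; resistances in Ω):
  Node 1: (V_1 - 5)/33000 + (V_1 - V_2)/82 + (V_1 - V_5)/1.1 = 0
  Node 2: (V_2 - V_1)/82 + (V_2 - V_3)/1.5 + (V_2 - V_6)/3.9 = 0
  Node 3: (V_3 - V_2)/1.5 + (V_3 - 0)/36 = 0
  Node 4: (V_4 - V_5)/2.4 + (V_4 - 5)/470 = 0
  Node 5: (V_5 - V_4)/2.4 + (V_5 - V_6)/51000 + (V_5 - V_1)/1.1 = 0
  Node 6: (V_6 - V_5)/51000 + (V_6 - 0)/2000 + (V_6 - V_2)/3.9 = 0
Collecting terms (coefficients in siemens):
  0.9213·V_1 - 0.0122·V_2 - 0.9091·V_5 = 0.0001515
  0.9353·V_2 - 0.0122·V_1 - 0.6667·V_3 - 0.2564·V_6 = 0
  0.6944·V_3 - 0.6667·V_2 = 0
  0.4188·V_4 - 0.4167·V_5 = 0.01064
  1.326·V_5 - 0.9091·V_1 - 0.4167·V_4 - 0.00001961·V_6 = 0
  0.2569·V_6 - 0.2564·V_2 - 0.00001961·V_5 = 0
Solving these 6 simultaneous equations (Gaussian elimination) gives:
  V_1 = 1.014 V, V_2 = 0.3144 V, V_3 = 0.3018 V, V_4 = 1.043 V
  V_5 = 1.023 V, V_6 = 0.3138 V
Part 1:
  Read off the nodal solution: V_2 = 0.3144 V
Part 2:
  I_R3 = (V_2 - V_3)/R3 = (0.3144 - 0.3018)/1.5 = 0.008383 A
  Magnitude: I_R3 = 0.008383 A
Part 3:
  I_R8 = (V_1 - V_5)/R8 = (1.014 - 1.023)/1.1 = -0.008405 A
  P_R8 = I_R8² × R8 = (-0.008405)² × 1.1 = 0.00007771 W
Part 4:
  Power in each resistor, P = (ΔV)²/R:
    P_R1 = (5 - 1.014)²/33000 = 0.0004816 W
    P_R2 = (1.014 - 0.3144)²/82 = 0.005961 W
    P_R3 = (0.3144 - 0.3018)²/1.5 = 0.0001054 W
    P_R4 = (1.043 - 1.023)²/2.4 = 0.0001701 W
    P_R5 = (1.023 - 0.3138)²/51000 = 0.000009855 W
    P_R6 = (0.3138 - 0)²/2000 = 0.00004924 W
    P_R7 = (5 - 1.043)²/470 = 0.03332 W
    P_R8 = (1.014 - 1.023)²/1.1 = 0.00007771 W
    P_R9 = (0.3144 - 0.3138)²/3.9 = 0.00000007976 W
    P_R10 = (0.3018 - 0)²/36 = 0.00253 W
  P_total = P_R1 + P_R2 + P_R3 + P_R4 + P_R5 + P_R6 + P_R7 + P_R8 + P_R9 + P_R10 = 0.0427 W

Final answers:
1. V_2 = 0.3144 V
2. I_R3 = 0.008383 A
3. P_R8 = 7.771e-05 W
4. P_total = 0.0427 W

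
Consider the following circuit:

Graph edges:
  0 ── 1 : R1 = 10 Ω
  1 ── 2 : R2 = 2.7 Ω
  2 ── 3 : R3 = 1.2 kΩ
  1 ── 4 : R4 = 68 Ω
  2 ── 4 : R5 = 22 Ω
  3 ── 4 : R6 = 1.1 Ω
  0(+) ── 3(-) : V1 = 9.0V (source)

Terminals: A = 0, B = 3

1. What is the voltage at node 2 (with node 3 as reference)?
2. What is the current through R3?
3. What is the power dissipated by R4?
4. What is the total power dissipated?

Nodal analysis, taking node 3 as the 0 V reference.
Source V1 fixes V_0 = 9 V.
KCL at each unknown node (sum of currents leaving = 0; resistances in Ω):
  Node 1: (V_1 - 9)/10 + (V_1 - V_2)/2.7 + (V_1 - V_4)/68 = 0
  Node 2: (V_2 - V_1)/2.7 + (V_2 - 0)/1200 + (V_2 - V_4)/22 = 0
  Node 4: (V_4 - V_1)/68 + (V_4 - V_2)/22 + (V_4 - 0)/1.1 = 0
Collecting terms (coefficients in siemens):
  0.4851·V_1 - 0.3704·V_2 - 0.01471·V_4 = 0.9
  0.4167·V_2 - 0.3704·V_1 - 0.04545·V_4 = 0
  0.9693·V_4 - 0.01471·V_1 - 0.04545·V_2 = 0
Solving these 3 simultaneous equations (Gaussian elimination) gives:
  V_1 = 5.894 V, V_2 = 5.276 V, V_4 = 0.3368 V
Part 1:
  Read off the nodal solution: V_2 = 5.276 V
Part 2:
  I_R3 = (V_2 - V_3)/R3 = (5.276 - 0)/1200 = 0.004397 A
  Magnitude: I_R3 = 0.004397 A
Part 3:
  I_R4 = (V_1 - V_4)/R4 = (5.894 - 0.3368)/68 = 0.08172 A
  P_R4 = I_R4² × R4 = (0.08172)² × 68 = 0.4541 W
Part 4:
  Power in each resistor, P = (ΔV)²/R:
    P_R1 = (9 - 5.894)²/10 = 0.9648 W
    P_R2 = (5.894 - 5.276)²/2.7 = 0.1415 W
    P_R3 = (5.276 - 0)²/1200 = 0.0232 W
    P_R4 = (5.894 - 0.3368)²/68 = 0.4541 W
    P_R5 = (5.276 - 0.3368)²/22 = 1.109 W
    P_R6 = (0 - 0.3368)²/1.1 = 0.1031 W
  P_total = P_R1 + P_R2 + P_R3 + P_R4 + P_R5 + P_R6 = 2.796 W

Final answers:
1. V_2 = 5.276 V
2. I_R3 = 0.004397 A
3. P_R4 = 0.4541 W
4. P_total = 2.796 W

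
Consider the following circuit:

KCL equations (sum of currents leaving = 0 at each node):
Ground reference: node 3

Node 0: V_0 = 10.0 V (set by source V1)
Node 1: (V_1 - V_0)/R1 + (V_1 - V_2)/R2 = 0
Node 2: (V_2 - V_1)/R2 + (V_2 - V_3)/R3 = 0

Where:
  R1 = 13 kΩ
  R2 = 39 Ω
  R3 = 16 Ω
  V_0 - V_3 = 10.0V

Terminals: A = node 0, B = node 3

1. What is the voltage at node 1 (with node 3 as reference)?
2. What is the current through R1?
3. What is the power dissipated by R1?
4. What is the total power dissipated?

Nodal analysis, taking node 3 as the 0 V reference.
Source V1 fixes V_0 = 10 V.
KCL at each unknown node (sum of currents leaving = 0; resistances in Ω):
  Node 1: (V_1 - 10)/13000 + (V_1 - V_2)/39 = 0
  Node 2: (V_2 - V_1)/39 + (V_2 - 0)/16 = 0
Collecting terms (coefficients in siemens):
  0.02572·V_1 - 0.02564·V_2 = 0.0007692
  0.08814·V_2 - 0.02564·V_1 = 0
Determinant D = (0.02572)(0.08814) - (-0.02564)(-0.02564) = 0.001609
V_1 = [(0.0007692)(0.08814) - (-0.02564)(0)]/D = 0.04213 V
V_2 = [(0.02572)(0) - (0.0007692)(-0.02564)]/D = 0.01226 V
Part 1:
  Read off the nodal solution: V_1 = 0.04213 V
Part 2:
  I_R1 = (V_0 - V_1)/R1 = (10 - 0.04213)/13000 = 0.000766 A
  Magnitude: I_R1 = 0.000766 A
Part 3:
  I_R1 = (V_0 - V_1)/R1 = (10 - 0.04213)/13000 = 0.000766 A
  P_R1 = I_R1² × R1 = (0.000766)² × 13000 = 0.007628 W
Part 4:
  Power in each resistor, P = (ΔV)²/R:
    P_R1 = (10 - 0.04213)²/13000 = 0.007628 W
    P_R2 = (0.04213 - 0.01226)²/39 = 0.00002288 W
    P_R3 = (0.01226 - 0)²/16 = 0.000009388 W
  P_total = P_R1 + P_R2 + P_R3 = 0.00766 W

Final answers:
1. V_1 = 0.04213 V
2. I_R1 = 0.000766 A
3. P_R1 = 0.007628 W
4. P_total = 0.00766 W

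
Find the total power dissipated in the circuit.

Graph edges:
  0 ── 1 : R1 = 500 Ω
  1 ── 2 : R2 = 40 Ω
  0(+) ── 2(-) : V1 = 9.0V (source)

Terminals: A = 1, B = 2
Nodal analysis, taking node 2 as the 0 V reference.
Source V1 fixes V_0 = 9 V.
KCL at each unknown node (sum of currents leaving = 0; resistances in Ω):
  Node 1: (V_1 - 9)/500 + (V_1 - 0)/40 = 0
Collecting terms: 0.027 × V_1 = 0.018  =>  V_1 = 0.6667 V
Power in each resistor, P = (ΔV)²/R:
  P_R1 = (9 - 0.6667)²/500 = 0.1389 W
  P_R2 = (0.6667 - 0)²/40 = 0.01111 W
P_total = P_R1 + P_R2 = 0.15 W

Final answer: 0.15 W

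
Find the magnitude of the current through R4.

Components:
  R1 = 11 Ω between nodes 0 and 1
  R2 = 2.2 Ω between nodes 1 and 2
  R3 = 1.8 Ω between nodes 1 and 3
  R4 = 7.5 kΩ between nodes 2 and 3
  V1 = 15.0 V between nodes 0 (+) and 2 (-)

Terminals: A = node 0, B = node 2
Nodal analysis, taking node 2 as the 0 V reference.
Source V1 fixes V_0 = 15 V.
KCL at each unknown node (sum of currents leaving = 0; resistances in Ω):
  Node 1: (V_1 - 15)/11 + (V_1 - 0)/2.2 + (V_1 - V_3)/1.8 = 0
  Node 3: (V_3 - V_1)/1.8 + (V_3 - 0)/7500 = 0
Collecting terms (coefficients in siemens):
  1.101·V_1 - 0.5556·V_3 = 1.364
  0.5557·V_3 - 0.5556·V_1 = 0
Determinant D = (1.101)(0.5557) - (-0.5556)(-0.5556) = 0.3032
V_1 = [(1.364)(0.5557) - (-0.5556)(0)]/D = 2.499 V
V_3 = [(1.101)(0) - (1.364)(-0.5556)]/D = 2.499 V
I_R4 = (V_2 - V_3)/R4 = (0 - 2.499)/7500 = -0.0003332 A
|I_R4| = 0.0003332 A

Final answer: |I_R4| = 0.0003332 A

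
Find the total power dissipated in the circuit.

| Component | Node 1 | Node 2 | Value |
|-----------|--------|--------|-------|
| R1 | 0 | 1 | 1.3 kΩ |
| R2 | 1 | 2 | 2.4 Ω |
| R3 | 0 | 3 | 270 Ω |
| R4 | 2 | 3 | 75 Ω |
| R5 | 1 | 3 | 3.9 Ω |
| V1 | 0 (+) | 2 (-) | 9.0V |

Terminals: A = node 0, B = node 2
Nodal analysis, taking node 2 as the 0 V reference.
Source V1 fixes V_0 = 9 V.
KCL at each unknown node (sum of currents leaving = 0; resistances in Ω):
  Node 1: (V_1 - 9)/1300 + (V_1 - 0)/2.4 + (V_1 - V_3)/3.9 = 0
  Node 3: (V_3 - 9)/270 + (V_3 - 0)/75 + (V_3 - V_1)/3.9 = 0
Collecting terms (coefficients in siemens):
  0.6738·V_1 - 0.2564·V_3 = 0.006923
  0.2734·V_3 - 0.2564·V_1 = 0.03333
Determinant D = (0.6738)(0.2734) - (-0.2564)(-0.2564) = 0.1185
V_1 = [(0.006923)(0.2734) - (-0.2564)(0.03333)]/D = 0.08809 V
V_3 = [(0.6738)(0.03333) - (0.006923)(-0.2564)]/D = 0.2045 V
Power in each resistor, P = (ΔV)²/R:
  P_R1 = (9 - 0.08809)²/1300 = 0.06109 W
  P_R2 = (0.08809 - 0)²/2.4 = 0.003233 W
  P_R3 = (9 - 0.2045)²/270 = 0.2865 W
  P_R4 = (0 - 0.2045)²/75 = 0.0005576 W
  P_R5 = (0.08809 - 0.2045)²/3.9 = 0.003475 W
P_total = P_R1 + P_R2 + P_R3 + P_R4 + P_R5 = 0.3549 W

Final answer: 0.3549 W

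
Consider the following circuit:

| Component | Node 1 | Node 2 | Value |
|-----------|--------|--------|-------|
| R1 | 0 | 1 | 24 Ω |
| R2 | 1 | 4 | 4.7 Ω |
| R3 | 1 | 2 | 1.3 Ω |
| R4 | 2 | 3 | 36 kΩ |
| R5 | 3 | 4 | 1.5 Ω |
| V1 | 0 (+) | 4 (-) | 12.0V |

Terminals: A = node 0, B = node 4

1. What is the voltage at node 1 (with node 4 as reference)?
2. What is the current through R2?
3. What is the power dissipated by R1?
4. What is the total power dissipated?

Nodal analysis, taking node 4 as the 0 V reference.
Source V1 fixes V_0 = 12 V.
KCL at each unknown node (sum of currents leaving = 0; resistances in Ω):
  Node 1: (V_1 - 12)/24 + (V_1 - 0)/4.7 + (V_1 - V_2)/1.3 = 0
  Node 2: (V_2 - V_1)/1.3 + (V_2 - V_3)/36000 = 0
  Node 3: (V_3 - V_2)/36000 + (V_3 - 0)/1.5 = 0
Collecting terms (coefficients in siemens):
  1.024·V_1 - 0.7692·V_2 = 0.5
  0.7693·V_2 - 0.7692·V_1 - 0.00002778·V_3 = 0
  0.6667·V_3 - 0.00002778·V_2 = 0
Solving these 3 simultaneous equations (Gaussian elimination) gives:
  V_1 = 1.965 V, V_2 = 1.965 V, V_3 = 0.00008187 V
Part 1:
  Read off the nodal solution: V_1 = 1.965 V
Part 2:
  I_R2 = (V_1 - V_4)/R2 = (1.965 - 0)/4.7 = 0.4181 A
  Magnitude: I_R2 = 0.4181 A
Part 3:
  I_R1 = (V_0 - V_1)/R1 = (12 - 1.965)/24 = 0.4181 A
  P_R1 = I_R1² × R1 = (0.4181)² × 24 = 4.196 W
Part 4:
  Power in each resistor, P = (ΔV)²/R:
    P_R1 = (12 - 1.965)²/24 = 4.196 W
    P_R2 = (1.965 - 0)²/4.7 = 0.8215 W
    P_R3 = (1.965 - 1.965)²/1.3 = 0.000000003872 W
    P_R4 = (1.965 - 0.00008187)²/36000 = 0.0001072 W
    P_R5 = (0.00008187 - 0)²/1.5 = 0.000000004468 W
  P_total = P_R1 + P_R2 + P_R3 + P_R4 + P_R5 = 5.018 W

Final answers:
1. V_1 = 1.965 V
2. I_R2 = 0.4181 A
3. P_R1 = 4.196 W
4. P_total = 5.018 W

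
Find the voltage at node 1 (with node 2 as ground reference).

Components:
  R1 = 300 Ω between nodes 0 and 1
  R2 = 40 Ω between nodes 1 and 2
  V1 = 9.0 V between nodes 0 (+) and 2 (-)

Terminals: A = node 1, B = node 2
Nodal analysis, taking node 2 as the 0 V reference.
Source V1 fixes V_0 = 9 V.
KCL at each unknown node (sum of currents leaving = 0; resistances in Ω):
  Node 1: (V_1 - 9)/300 + (V_1 - 0)/40 = 0
Collecting terms: 0.02833 × V_1 = 0.03  =>  V_1 = 1.059 V
The requested potential is V_1 = 1.059 V.

Final answer: V_1 = 1.059 V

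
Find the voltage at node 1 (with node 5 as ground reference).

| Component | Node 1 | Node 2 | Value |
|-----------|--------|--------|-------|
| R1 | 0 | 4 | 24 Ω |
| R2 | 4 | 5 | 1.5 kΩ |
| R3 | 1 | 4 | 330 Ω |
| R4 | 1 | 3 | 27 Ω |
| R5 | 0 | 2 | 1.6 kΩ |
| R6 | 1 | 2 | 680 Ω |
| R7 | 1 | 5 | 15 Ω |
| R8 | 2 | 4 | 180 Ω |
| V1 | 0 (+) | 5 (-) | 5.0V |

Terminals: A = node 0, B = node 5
Nodal analysis, taking node 5 as the 0 V reference.
Source V1 fixes V_0 = 5 V.
KCL at each unknown node (sum of currents leaving = 0; resistances in Ω):
  Node 1: (V_1 - V_4)/330 + (V_1 - V_3)/27 + (V_1 - V_2)/680 + (V_1 - 0)/15 = 0
  Node 2: (V_2 - 5)/1600 + (V_2 - V_1)/680 + (V_2 - V_4)/180 = 0
  Node 3: (V_3 - V_1)/27 = 0
  Node 4: (V_4 - 5)/24 + (V_4 - 0)/1500 + (V_4 - V_1)/330 + (V_4 - V_2)/180 = 0
Collecting terms (coefficients in siemens):
  0.1082·V_1 - 0.001471·V_2 - 0.03704·V_3 - 0.00303·V_4 = 0
  0.007651·V_2 - 0.001471·V_1 - 0.005556·V_4 = 0.003125
  0.03704·V_3 - 0.03704·V_1 = 0
  0.05092·V_4 - 0.00303·V_1 - 0.005556·V_2 = 0.2083
Solving these 4 simultaneous equations (Gaussian elimination) gives:
  V_1 = 0.2695 V, V_2 = 3.739 V, V_3 = 0.2695 V, V_4 = 4.515 V
The requested potential is V_1 = 0.2695 V.

Final answer: V_1 = 0.2695 V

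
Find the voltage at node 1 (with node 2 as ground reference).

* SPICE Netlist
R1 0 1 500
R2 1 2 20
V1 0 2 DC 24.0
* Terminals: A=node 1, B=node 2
Nodal analysis, taking node 2 as the 0 V reference.
Source V1 fixes V_0 = 24 V.
KCL at each unknown node (sum of currents leaving = 0; resistances in Ω):
  Node 1: (V_1 - 24)/500 + (V_1 - 0)/20 = 0
Collecting terms: 0.052 × V_1 = 0.048  =>  V_1 = 0.9231 V
The requested potential is V_1 = 0.9231 V.

Final answer: V_1 = 0.9231 V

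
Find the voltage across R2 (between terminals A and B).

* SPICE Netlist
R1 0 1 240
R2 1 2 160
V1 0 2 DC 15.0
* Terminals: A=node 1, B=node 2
R1 and R2 are in series across V1 (node 0 → node 1 → node 2), and the output A–B is taken across R2, so this is a voltage divider.
Series current: I = V1/(R1 + R2) = 15/(240 + 160) = 15/400 = 0.0375 A
V_R2 = I × R2 = V1 × R2/(R1 + R2) = 15 × 160/400 = 6 V

Final answer: 6 V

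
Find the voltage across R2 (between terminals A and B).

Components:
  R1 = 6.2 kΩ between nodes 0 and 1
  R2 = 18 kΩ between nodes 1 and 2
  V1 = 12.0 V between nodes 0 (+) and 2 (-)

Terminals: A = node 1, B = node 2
R1 and R2 are in series across V1 (node 0 → node 1 → node 2), and the output A–B is taken across R2, so this is a voltage divider.
Series current: I = V1/(R1 + R2) = 12/(6200 + 18000) = 12/24200 = 0.0004959 A
V_R2 = I × R2 = V1 × R2/(R1 + R2) = 12 × 18000/24200 = 8.926 V

Final answer: 8.926 V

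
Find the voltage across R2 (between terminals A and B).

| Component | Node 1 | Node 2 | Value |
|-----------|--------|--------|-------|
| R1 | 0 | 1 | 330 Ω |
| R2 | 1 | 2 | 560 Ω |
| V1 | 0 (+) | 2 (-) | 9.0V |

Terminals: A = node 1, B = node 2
R1 and R2 are in series across V1 (node 0 → node 1 → node 2), and the output A–B is taken across R2, so this is a voltage divider.
Series current: I = V1/(R1 + R2) = 9/(330 + 560) = 9/890 = 0.01011 A
V_R2 = I × R2 = V1 × R2/(R1 + R2) = 9 × 560/890 = 5.663 V

Final answer: 5.663 V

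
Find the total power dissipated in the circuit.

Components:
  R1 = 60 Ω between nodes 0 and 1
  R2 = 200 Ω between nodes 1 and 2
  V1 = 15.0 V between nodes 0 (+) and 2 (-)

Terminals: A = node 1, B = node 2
Nodal analysis, taking node 2 as the 0 V reference.
Source V1 fixes V_0 = 15 V.
KCL at each unknown node (sum of currents leaving = 0; resistances in Ω):
  Node 1: (V_1 - 15)/60 + (V_1 - 0)/200 = 0
Collecting terms: 0.02167 × V_1 = 0.25  =>  V_1 = 11.54 V
Power in each resistor, P = (ΔV)²/R:
  P_R1 = (15 - 11.54)²/60 = 0.1997 W
  P_R2 = (11.54 - 0)²/200 = 0.6657 W
P_total = P_R1 + P_R2 = 0.8654 W

Final answer: 0.8654 W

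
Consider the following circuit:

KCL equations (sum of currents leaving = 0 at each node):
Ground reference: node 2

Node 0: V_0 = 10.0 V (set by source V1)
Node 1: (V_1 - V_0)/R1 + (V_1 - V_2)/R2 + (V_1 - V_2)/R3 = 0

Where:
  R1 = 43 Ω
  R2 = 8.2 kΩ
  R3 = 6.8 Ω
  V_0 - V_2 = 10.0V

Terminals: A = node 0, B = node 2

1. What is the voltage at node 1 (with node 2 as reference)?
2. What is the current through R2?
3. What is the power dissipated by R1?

Nodal analysis, taking node 2 as the 0 V reference.
Source V1 fixes V_0 = 10 V.
KCL at each unknown node (sum of currents leaving = 0; resistances in Ω):
  Node 1: (V_1 - 10)/43 + (V_1 - 0)/8200 + (V_1 - 0)/6.8 = 0
Collecting terms: 0.1704 × V_1 = 0.2326  =>  V_1 = 1.364 V
Part 1:
  Read off the nodal solution: V_1 = 1.364 V
Part 2:
  I_R2 = (V_1 - V_2)/R2 = (1.364 - 0)/8200 = 0.0001664 A
  Magnitude: I_R2 = 0.0001664 A
Part 3:
  I_R1 = (V_0 - V_1)/R1 = (10 - 1.364)/43 = 0.2008 A
  P_R1 = I_R1² × R1 = (0.2008)² × 43 = 1.734 W

Final answers:
1. V_1 = 1.364 V
2. I_R2 = 0.0001664 A
3. P_R1 = 1.734 W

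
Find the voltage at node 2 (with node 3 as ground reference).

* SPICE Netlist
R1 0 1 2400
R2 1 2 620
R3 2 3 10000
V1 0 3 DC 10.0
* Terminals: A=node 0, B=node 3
Nodal analysis, taking node 3 as the 0 V reference.
Source V1 fixes V_0 = 10 V.
KCL at each unknown node (sum of currents leaving = 0; resistances in Ω):
  Node 1: (V_1 - 10)/2400 + (V_1 - V_2)/620 = 0
  Node 2: (V_2 - V_1)/620 + (V_2 - 0)/10000 = 0
Collecting terms (coefficients in siemens):
  0.00203·V_1 - 0.001613·V_2 = 0.004167
  0.001713·V_2 - 0.001613·V_1 = 0
Determinant D = (0.00203)(0.001713) - (-0.001613)(-0.001613) = 0.000000875
V_1 = [(0.004167)(0.001713) - (-0.001613)(0)]/D = 8.157 V
V_2 = [(0.00203)(0) - (0.004167)(-0.001613)]/D = 7.68 V
The requested potential is V_2 = 7.68 V.

Final answer: V_2 = 7.68 V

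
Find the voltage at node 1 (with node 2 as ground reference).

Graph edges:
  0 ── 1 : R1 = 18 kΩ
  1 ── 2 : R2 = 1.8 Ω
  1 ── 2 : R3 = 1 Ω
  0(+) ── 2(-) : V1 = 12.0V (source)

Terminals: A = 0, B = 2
Nodal analysis, taking node 2 as the 0 V reference.
Source V1 fixes V_0 = 12 V.
KCL at each unknown node (sum of currents leaving = 0; resistances in Ω):
  Node 1: (V_1 - 12)/18000 + (V_1 - 0)/1.8 + (V_1 - 0)/1 = 0
Collecting terms: 1.556 × V_1 = 0.0006667  =>  V_1 = 0.0004286 V
The requested potential is V_1 = 0.0004286 V.

Final answer: V_1 = 0.0004286 V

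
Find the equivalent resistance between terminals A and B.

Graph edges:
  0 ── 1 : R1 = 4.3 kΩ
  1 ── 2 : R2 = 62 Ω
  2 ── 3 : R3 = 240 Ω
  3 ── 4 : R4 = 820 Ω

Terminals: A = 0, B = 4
Reduce the network between node 0 (A) and node 4 (B) by series/parallel combination:
  Rs1 = R1 + R2 (series, joined only at node 1) = 4300 + 62 = 4362 Ω
  Rs2 = R3 + Rs1 (series, joined only at node 2) = 240 + 4362 = 4602 Ω
  Rs3 = R4 + Rs2 (series, joined only at node 3) = 820 + 4602 = 5422 Ω
R_eq = 5.422 kΩ

Final answer: 5.422 kΩ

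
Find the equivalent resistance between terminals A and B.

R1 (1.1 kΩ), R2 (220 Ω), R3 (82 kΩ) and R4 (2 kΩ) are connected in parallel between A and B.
Reduce the network between node 0 (A) and node 1 (B) by series/parallel combination:
  Rp1 = R1 ‖ R2 ‖ R3 ‖ R4 (parallel, all between nodes 0 and 1) = 1/(1/1100 + 1/220 + 1/82000 + 1/2000) = 167.6 Ω
R_eq = 167.6 Ω

Final answer: 167.6 Ω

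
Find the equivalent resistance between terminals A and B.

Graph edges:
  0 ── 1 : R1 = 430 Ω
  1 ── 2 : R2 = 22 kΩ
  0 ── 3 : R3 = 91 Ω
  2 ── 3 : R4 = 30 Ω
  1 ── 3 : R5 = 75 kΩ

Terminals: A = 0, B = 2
The network is not a plain series/parallel combination. Inject a 1 A test current into terminal A (node 0) and return it from terminal B (node 2); then R_eq = V_A / (1 A).
Nodal analysis, taking node 2 as the 0 V reference.
Current source I_test pushes 1 A into node 0 and draws it out of node 2.
KCL at each unknown node (sum of currents leaving = 0; resistances in Ω):
  Node 0: (V_0 - V_1)/430 + (V_0 - V_3)/91 - 1 = 0
  Node 1: (V_1 - V_0)/430 + (V_1 - 0)/22000 + (V_1 - V_3)/75000 = 0
  Node 3: (V_3 - V_0)/91 + (V_3 - V_1)/75000 + (V_3 - 0)/30 = 0
Collecting terms (coefficients in siemens):
  0.01331·V_0 - 0.002326·V_1 - 0.01099·V_3 = 1
  0.002384·V_1 - 0.002326·V_0 - 0.00001333·V_3 = 0
  0.04434·V_3 - 0.01099·V_0 - 0.00001333·V_1 = 0
Solving these 3 simultaneous equations (Gaussian elimination) gives:
  V_0 = 120.2 V, V_1 = 117.4 V, V_3 = 29.84 V
R_eq = V_0 / 1 A = 120.2 Ω

Final answer: 120.2 Ω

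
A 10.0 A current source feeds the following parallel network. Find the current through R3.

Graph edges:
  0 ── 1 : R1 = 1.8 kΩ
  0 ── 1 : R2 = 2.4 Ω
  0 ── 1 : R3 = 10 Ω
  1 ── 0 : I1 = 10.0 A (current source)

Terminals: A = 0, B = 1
All resistors sit directly between nodes 0 and 1, so they are in parallel and share one voltage V; the full source current 10 A splits among them.
1/R_par = 1/1800 + 1/2.4 + 1/10 = 0.5172 S  =>  R_par = 1.933 Ω
V = I × R_par = 10 × 1.933 = 19.33 V
I_R3 = V/R3 = 19.33/10 = 1.933 A

Final answer: 1.933 A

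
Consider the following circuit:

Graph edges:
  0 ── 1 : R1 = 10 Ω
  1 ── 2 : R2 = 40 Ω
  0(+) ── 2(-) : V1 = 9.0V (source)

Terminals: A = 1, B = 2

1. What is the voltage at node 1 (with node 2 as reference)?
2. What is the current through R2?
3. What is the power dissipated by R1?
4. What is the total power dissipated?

Nodal analysis, taking node 2 as the 0 V reference.
Source V1 fixes V_0 = 9 V.
KCL at each unknown node (sum of currents leaving = 0; resistances in Ω):
  Node 1: (V_1 - 9)/10 + (V_1 - 0)/40 = 0
Collecting terms: 0.125 × V_1 = 0.9  =>  V_1 = 7.2 V
Part 1:
  Read off the nodal solution: V_1 = 7.2 V
Part 2:
  I_R2 = (V_1 - V_2)/R2 = (7.2 - 0)/40 = 0.18 A
  Magnitude: I_R2 = 0.18 A
Part 3:
  I_R1 = (V_0 - V_1)/R1 = (9 - 7.2)/10 = 0.18 A
  P_R1 = I_R1² × R1 = (0.18)² × 10 = 0.324 W
Part 4:
  Power in each resistor, P = (ΔV)²/R:
    P_R1 = (9 - 7.2)²/10 = 0.324 W
    P_R2 = (7.2 - 0)²/40 = 1.296 W
  P_total = P_R1 + P_R2 = 1.62 W

Final answers:
1. V_1 = 7.2 V
2. I_R2 = 0.18 A
3. P_R1 = 0.324 W
4. P_total = 1.62 W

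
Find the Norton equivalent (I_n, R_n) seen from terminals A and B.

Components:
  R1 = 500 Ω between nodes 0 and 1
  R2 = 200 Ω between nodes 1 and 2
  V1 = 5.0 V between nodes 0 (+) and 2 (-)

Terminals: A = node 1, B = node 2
Find the Thévenin equivalent first; then I_n = V_th/R_th and R_n = R_th.
Step 1 — V_th is the open-circuit voltage V_A - V_B (nothing connected across the terminals).
Nodal analysis, taking node 2 as the 0 V reference.
Source V1 fixes V_0 = 5 V.
KCL at each unknown node (sum of currents leaving = 0; resistances in Ω):
  Node 1: (V_1 - 5)/500 + (V_1 - 0)/200 = 0
Collecting terms: 0.007 × V_1 = 0.01  =>  V_1 = 1.429 V
V_th = V_1 - V_2 = 1.429 - 0 = 1.429 V
Step 2 — R_th: zero the source — replace V1 by a short circuit (node 2 merges into node 0) — and find the resistance seen between A (node 1) and B (node 0).
Reduce the network between node 1 (A) and node 0 (B) by series/parallel combination:
  Rp1 = R1 ‖ R2 (parallel, both between nodes 0 and 1) = 1/(1/500 + 1/200) = 142.9 Ω
R_th = 142.9 Ω
I_n = V_th/R_th = 1.429/142.9 = 0.01 A, and R_n = R_th = 142.9 Ω

Final answer: I_n = 0.01 A, R_n = 142.9 Ω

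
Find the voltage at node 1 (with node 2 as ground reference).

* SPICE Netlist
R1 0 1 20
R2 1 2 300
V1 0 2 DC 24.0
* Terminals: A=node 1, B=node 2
Nodal analysis, taking node 2 as the 0 V reference.
Source V1 fixes V_0 = 24 V.
KCL at each unknown node (sum of currents leaving = 0; resistances in Ω):
  Node 1: (V_1 - 24)/20 + (V_1 - 0)/300 = 0
Collecting terms: 0.05333 × V_1 = 1.2  =>  V_1 = 22.5 V
The requested potential is V_1 = 22.5 V.

Final answer: V_1 = 22.5 V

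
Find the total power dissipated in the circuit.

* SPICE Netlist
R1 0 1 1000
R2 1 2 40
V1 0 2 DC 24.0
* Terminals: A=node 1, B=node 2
Nodal analysis, taking node 2 as the 0 V reference.
Source V1 fixes V_0 = 24 V.
KCL at each unknown node (sum of currents leaving = 0; resistances in Ω):
  Node 1: (V_1 - 24)/1000 + (V_1 - 0)/40 = 0
Collecting terms: 0.026 × V_1 = 0.024  =>  V_1 = 0.9231 V
Power in each resistor, P = (ΔV)²/R:
  P_R1 = (24 - 0.9231)²/1000 = 0.5325 W
  P_R2 = (0.9231 - 0)²/40 = 0.0213 W
P_total = P_R1 + P_R2 = 0.5538 W

Final answer: 0.5538 W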